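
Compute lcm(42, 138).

42 = 2 × 3 × 7
138 = 2 × 3 × 23
LCM(42, 138) = 2 × 3 × 7 × 23 = 966.

966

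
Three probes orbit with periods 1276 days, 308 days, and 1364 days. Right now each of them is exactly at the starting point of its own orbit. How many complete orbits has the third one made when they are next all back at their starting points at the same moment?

The first common completion time is the LCM of the periods.
1276 = 2^2 × 11 × 29
308 = 2^2 × 7 × 11
1364 = 2^2 × 11 × 31
LCM(1276, 308, 1364) = 2^2 × 7 × 11 × 29 × 31 = 276892.
Orbits for period 1364: 276892 / 1364 = 203.

203 orbits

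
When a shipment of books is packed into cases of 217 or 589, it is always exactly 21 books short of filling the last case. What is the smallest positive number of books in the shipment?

4102

Being 21 short of a full case of size k means N ≡ −21 (mod k), i.e. N + 21 is a multiple of each size.
217 = 7 × 31
589 = 19 × 31
LCM(217, 589) = 7 × 19 × 31 = 4123.
Smallest positive N is 4123 − 21 = 4102.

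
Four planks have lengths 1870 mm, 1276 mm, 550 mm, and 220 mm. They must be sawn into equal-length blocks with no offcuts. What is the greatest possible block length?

The block length must divide every plank, so the greatest is gcd(1870, 1276, 550, 220).
1870 = 2 × 5 × 11 × 17
1276 = 2^2 × 11 × 29
550 = 2 × 5^2 × 11
220 = 2^2 × 5 × 11
gcd(1870, 1276, 550, 220) = 2 × 11 = 22.

22 mm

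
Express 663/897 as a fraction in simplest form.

17/23

663 = 3 × 13 × 17
897 = 3 × 13 × 23
gcd(663, 897) = 3 × 13 = 39.
Divide numerator and denominator by 39: 663/897 = 17/23.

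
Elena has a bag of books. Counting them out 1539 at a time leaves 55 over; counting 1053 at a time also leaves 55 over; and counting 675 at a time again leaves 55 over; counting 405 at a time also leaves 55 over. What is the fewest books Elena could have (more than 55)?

500230

N − 55 must be a common multiple of 1539, 1053, 675, and 405.
1539 = 3^4 × 19
1053 = 3^4 × 13
675 = 3^3 × 5^2
405 = 3^4 × 5
LCM(1539, 1053, 675, 405) = 3^4 × 5^2 × 13 × 19 = 500175.
Smallest N > 55 is LCM + 55 = 500175 + 55 = 500230.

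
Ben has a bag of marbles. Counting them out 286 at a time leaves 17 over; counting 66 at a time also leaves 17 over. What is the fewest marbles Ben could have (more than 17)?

875

N − 17 must be a common multiple of 286 and 66.
286 = 2 × 11 × 13
66 = 2 × 3 × 11
LCM(286, 66) = 2 × 3 × 11 × 13 = 858.
Smallest N > 17 is LCM + 17 = 858 + 17 = 875.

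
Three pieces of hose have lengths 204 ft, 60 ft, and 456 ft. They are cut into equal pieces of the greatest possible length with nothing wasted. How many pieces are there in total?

Piece length = gcd(204, 60, 456).
204 = 2^2 × 3 × 17
60 = 2^2 × 3 × 5
456 = 2^3 × 3 × 19
gcd(204, 60, 456) = 2^2 × 3 = 12.
Total pieces = 204/12 + 60/12 + 456/12 = 17 + 5 + 38 = 60.

60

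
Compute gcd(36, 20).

36 = 2^2 × 3^2
20 = 2^2 × 5
gcd(36, 20) = 2^2 = 4.

4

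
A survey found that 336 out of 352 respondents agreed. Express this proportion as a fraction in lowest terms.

21/22

336 = 2^4 × 3 × 7
352 = 2^5 × 11
gcd(336, 352) = 2^4 = 16.
Divide numerator and denominator by 16: 336/352 = 21/22.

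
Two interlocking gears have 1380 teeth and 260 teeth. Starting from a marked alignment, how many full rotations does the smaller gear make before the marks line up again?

They are all back at their starting positions together after one LCM of the periods.
1380 = 2^2 × 3 × 5 × 23
260 = 2^2 × 5 × 13
LCM(1380, 260) = 2^2 × 3 × 5 × 13 × 23 = 17940.
Rotations for period 260: 17940 / 260 = 69.

69 rotations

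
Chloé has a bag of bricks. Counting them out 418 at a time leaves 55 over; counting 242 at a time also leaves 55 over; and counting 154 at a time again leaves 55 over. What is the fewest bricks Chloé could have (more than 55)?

N − 55 must be a common multiple of 418, 242, and 154.
418 = 2 × 11 × 19
242 = 2 × 11^2
154 = 2 × 7 × 11
LCM(418, 242, 154) = 2 × 7 × 11^2 × 19 = 32186.
Smallest N > 55 is LCM + 55 = 32186 + 55 = 32241.

32241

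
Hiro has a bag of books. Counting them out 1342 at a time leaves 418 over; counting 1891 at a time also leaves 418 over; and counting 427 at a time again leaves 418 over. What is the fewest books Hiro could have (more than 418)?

291632

N − 418 must be a common multiple of 1342, 1891, and 427.
1342 = 2 × 11 × 61
1891 = 31 × 61
427 = 7 × 61
LCM(1342, 1891, 427) = 2 × 7 × 11 × 31 × 61 = 291214.
Smallest N > 418 is LCM + 418 = 291214 + 418 = 291632.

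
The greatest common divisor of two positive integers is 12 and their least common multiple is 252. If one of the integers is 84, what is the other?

For two integers, gcd × lcm = product, so the other is (12 × 252) / 84 = 3024 / 84 = 36.

36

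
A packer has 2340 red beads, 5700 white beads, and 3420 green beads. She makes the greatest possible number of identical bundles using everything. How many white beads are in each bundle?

95

Number of bundles = gcd(2340, 5700, 3420).
2340 = 2^2 × 3^2 × 5 × 13
5700 = 2^2 × 3 × 5^2 × 19
3420 = 2^2 × 3^2 × 5 × 19
gcd(2340, 5700, 3420) = 2^2 × 3 × 5 = 60.
white beads per bundle = 5700 / 60 = 95.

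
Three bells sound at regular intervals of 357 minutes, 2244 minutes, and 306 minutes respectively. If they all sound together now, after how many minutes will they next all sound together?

The first simultaneous occurrence is after LCM of the individual periods.
357 = 3 × 7 × 17
2244 = 2^2 × 3 × 11 × 17
306 = 2 × 3^2 × 17
LCM(357, 2244, 306) = 2^2 × 3^2 × 7 × 11 × 17 = 47124.

47124 minutes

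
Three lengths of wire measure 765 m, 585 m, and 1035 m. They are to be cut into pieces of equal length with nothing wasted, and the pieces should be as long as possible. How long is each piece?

45 m

Each piece length must divide every original length, so the longest possible is gcd(765, 585, 1035).
765 = 3^2 × 5 × 17
585 = 3^2 × 5 × 13
1035 = 3^2 × 5 × 23
gcd(765, 585, 1035) = 3^2 × 5 = 45.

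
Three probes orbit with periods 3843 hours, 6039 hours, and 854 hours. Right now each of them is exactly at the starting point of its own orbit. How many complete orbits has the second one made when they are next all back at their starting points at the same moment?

14 orbits

All finish a whole number of cycles simultaneously at t = LCM of the periods.
3843 = 3^2 × 7 × 61
6039 = 3^2 × 11 × 61
854 = 2 × 7 × 61
LCM(3843, 6039, 854) = 2 × 3^2 × 7 × 11 × 61 = 84546.
Orbits for period 6039: 84546 / 6039 = 14.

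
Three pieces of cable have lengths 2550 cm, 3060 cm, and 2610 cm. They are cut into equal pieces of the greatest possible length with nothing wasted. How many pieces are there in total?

274

Piece length = gcd(2550, 3060, 2610).
2550 = 2 × 3 × 5^2 × 17
3060 = 2^2 × 3^2 × 5 × 17
2610 = 2 × 3^2 × 5 × 29
gcd(2550, 3060, 2610) = 2 × 3 × 5 = 30.
Total pieces = 2550/30 + 3060/30 + 2610/30 = 85 + 102 + 87 = 274.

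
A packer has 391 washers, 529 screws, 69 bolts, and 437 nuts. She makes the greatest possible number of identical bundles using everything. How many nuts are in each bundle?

Number of bundles = gcd(391, 529, 69, 437).
391 = 17 × 23
529 = 23^2
69 = 3 × 23
437 = 19 × 23
gcd(391, 529, 69, 437) = 23.
nuts per bundle = 437 / 23 = 19.

19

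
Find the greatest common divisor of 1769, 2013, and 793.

1769 = 29 × 61
2013 = 3 × 11 × 61
793 = 13 × 61
gcd(1769, 2013, 793) = 61.

61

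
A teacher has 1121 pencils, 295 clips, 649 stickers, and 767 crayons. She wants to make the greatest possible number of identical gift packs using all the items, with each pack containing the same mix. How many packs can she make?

The pack count must divide each quantity, so the greatest is gcd(1121, 295, 649, 767).
1121 = 19 × 59
295 = 5 × 59
649 = 11 × 59
767 = 13 × 59
gcd(1121, 295, 649, 767) = 59.

59 packs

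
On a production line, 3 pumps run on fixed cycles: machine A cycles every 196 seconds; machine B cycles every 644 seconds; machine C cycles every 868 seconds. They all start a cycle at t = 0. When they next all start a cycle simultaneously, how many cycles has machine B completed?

They are all back at their starting positions together after one LCM of the periods.
196 = 2^2 × 7^2
644 = 2^2 × 7 × 23
868 = 2^2 × 7 × 31
LCM(196, 644, 868) = 2^2 × 7^2 × 23 × 31 = 139748.
Cycles for period 644: 139748 / 644 = 217.

217 cycles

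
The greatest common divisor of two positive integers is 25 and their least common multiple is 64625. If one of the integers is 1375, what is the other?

For two integers, gcd × lcm = product, so the other is (25 × 64625) / 1375 = 1615625 / 1375 = 1175.

1175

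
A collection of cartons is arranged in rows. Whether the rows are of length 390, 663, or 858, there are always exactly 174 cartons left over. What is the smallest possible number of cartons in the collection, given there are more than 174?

73104

N − 174 must be a common multiple of 390, 663, and 858.
390 = 2 × 3 × 5 × 13
663 = 3 × 13 × 17
858 = 2 × 3 × 11 × 13
LCM(390, 663, 858) = 2 × 3 × 5 × 11 × 13 × 17 = 72930.
Smallest N > 174 is LCM + 174 = 72930 + 174 = 73104.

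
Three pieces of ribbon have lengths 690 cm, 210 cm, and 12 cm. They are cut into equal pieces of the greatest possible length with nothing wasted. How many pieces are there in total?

152

Piece length = gcd(690, 210, 12).
690 = 2 × 3 × 5 × 23
210 = 2 × 3 × 5 × 7
12 = 2^2 × 3
gcd(690, 210, 12) = 2 × 3 = 6.
Total pieces = 690/6 + 210/6 + 12/6 = 115 + 35 + 2 = 152.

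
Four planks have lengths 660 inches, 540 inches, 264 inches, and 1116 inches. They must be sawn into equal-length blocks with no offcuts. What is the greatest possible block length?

12 inches

This is the greatest common divisor of 660, 540, 264, and 1116.
660 = 2^2 × 3 × 5 × 11
540 = 2^2 × 3^3 × 5
264 = 2^3 × 3 × 11
1116 = 2^2 × 3^2 × 31
gcd(660, 540, 264, 1116) = 2^2 × 3 = 12.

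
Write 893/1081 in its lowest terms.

893 = 19 × 47
1081 = 23 × 47
gcd(893, 1081) = 47.
Divide numerator and denominator by 47: 893/1081 = 19/23.

19/23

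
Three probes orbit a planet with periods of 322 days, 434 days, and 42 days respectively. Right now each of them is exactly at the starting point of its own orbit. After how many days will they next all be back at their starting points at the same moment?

29946 days

They coincide at every common multiple of the periods; the first is the LCM.
322 = 2 × 7 × 23
434 = 2 × 7 × 31
42 = 2 × 3 × 7
LCM(322, 434, 42) = 2 × 3 × 7 × 23 × 31 = 29946.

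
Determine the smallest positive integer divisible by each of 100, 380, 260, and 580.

716300

100 = 2^2 × 5^2
380 = 2^2 × 5 × 19
260 = 2^2 × 5 × 13
580 = 2^2 × 5 × 29
LCM(100, 380, 260, 580) = 2^2 × 5^2 × 13 × 19 × 29 = 716300.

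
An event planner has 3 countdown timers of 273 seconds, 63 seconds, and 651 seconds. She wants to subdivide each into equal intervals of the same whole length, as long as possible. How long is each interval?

The interval must divide each timer length; the longest such is the gcd.
273 = 3 × 7 × 13
63 = 3^2 × 7
651 = 3 × 7 × 31
gcd(273, 63, 651) = 3 × 7 = 21.

21 seconds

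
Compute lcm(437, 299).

437 = 19 × 23
299 = 13 × 23
LCM(437, 299) = 13 × 19 × 23 = 5681.

5681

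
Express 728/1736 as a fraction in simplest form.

728 = 2^3 × 7 × 13
1736 = 2^3 × 7 × 31
gcd(728, 1736) = 2^3 × 7 = 56.
Divide numerator and denominator by 56: 728/1736 = 13/31.

13/31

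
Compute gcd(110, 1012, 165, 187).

110 = 2 × 5 × 11
1012 = 2^2 × 11 × 23
165 = 3 × 5 × 11
187 = 11 × 17
gcd(110, 1012, 165, 187) = 11.

11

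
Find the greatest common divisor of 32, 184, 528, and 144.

8

32 = 2^5
184 = 2^3 × 23
528 = 2^4 × 3 × 11
144 = 2^4 × 3^2
gcd(32, 184, 528, 144) = 2^3 = 8.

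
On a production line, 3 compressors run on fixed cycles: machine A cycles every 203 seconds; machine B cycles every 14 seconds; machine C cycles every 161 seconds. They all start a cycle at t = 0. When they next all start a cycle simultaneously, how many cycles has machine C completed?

58 cycles

The first common completion time is the LCM of the periods.
203 = 7 × 29
14 = 2 × 7
161 = 7 × 23
LCM(203, 14, 161) = 2 × 7 × 23 × 29 = 9338.
Cycles for period 161: 9338 / 161 = 58.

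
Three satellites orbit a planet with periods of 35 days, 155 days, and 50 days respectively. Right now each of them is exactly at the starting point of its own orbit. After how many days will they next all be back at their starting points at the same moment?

They coincide at every common multiple of the periods; the first is the LCM.
35 = 5 × 7
155 = 5 × 31
50 = 2 × 5^2
LCM(35, 155, 50) = 2 × 5^2 × 7 × 31 = 10850.

10850 days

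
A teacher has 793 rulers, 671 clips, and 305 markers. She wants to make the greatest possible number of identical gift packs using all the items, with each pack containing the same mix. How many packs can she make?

61 packs

The pack count must divide each quantity, so the greatest is gcd(793, 671, 305).
793 = 13 × 61
671 = 11 × 61
305 = 5 × 61
gcd(793, 671, 305) = 61.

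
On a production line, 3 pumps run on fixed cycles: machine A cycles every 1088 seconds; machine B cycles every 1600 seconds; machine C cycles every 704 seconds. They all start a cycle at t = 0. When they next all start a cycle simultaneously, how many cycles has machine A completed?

All finish a whole number of cycles simultaneously at t = LCM of the periods.
1088 = 2^6 × 17
1600 = 2^6 × 5^2
704 = 2^6 × 11
LCM(1088, 1600, 704) = 2^6 × 5^2 × 11 × 17 = 299200.
Cycles for period 1088: 299200 / 1088 = 275.

275 cycles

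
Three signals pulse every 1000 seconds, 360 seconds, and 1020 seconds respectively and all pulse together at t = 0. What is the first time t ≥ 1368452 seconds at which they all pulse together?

1377000 seconds

Joint pulses occur at multiples of LCM(1000, 360, 1020).
1000 = 2^3 × 5^3
360 = 2^3 × 3^2 × 5
1020 = 2^2 × 3 × 5 × 17
LCM(1000, 360, 1020) = 2^3 × 3^2 × 5^3 × 17 = 153000.
Smallest multiple of 153000 that is ≥ 1368452: ⌈1368452/153000⌉ × 153000 = 9 × 153000 = 1377000.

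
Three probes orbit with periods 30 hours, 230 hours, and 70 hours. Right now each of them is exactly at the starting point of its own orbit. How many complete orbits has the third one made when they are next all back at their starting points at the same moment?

All finish a whole number of cycles simultaneously at t = LCM of the periods.
30 = 2 × 3 × 5
230 = 2 × 5 × 23
70 = 2 × 5 × 7
LCM(30, 230, 70) = 2 × 3 × 5 × 7 × 23 = 4830.
Orbits for period 70: 4830 / 70 = 69.

69 orbits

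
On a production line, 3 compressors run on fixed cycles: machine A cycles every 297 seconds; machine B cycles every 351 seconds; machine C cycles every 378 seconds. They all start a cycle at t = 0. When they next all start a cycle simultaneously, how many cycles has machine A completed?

The first common completion time is the LCM of the periods.
297 = 3^3 × 11
351 = 3^3 × 13
378 = 2 × 3^3 × 7
LCM(297, 351, 378) = 2 × 3^3 × 7 × 11 × 13 = 54054.
Cycles for period 297: 54054 / 297 = 182.

182 cycles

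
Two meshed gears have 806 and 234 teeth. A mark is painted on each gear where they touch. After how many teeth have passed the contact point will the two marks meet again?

We need the least common multiple of the intervals.
806 = 2 × 13 × 31
234 = 2 × 3^2 × 13
LCM(806, 234) = 2 × 3^2 × 13 × 31 = 7254.

7254 teeth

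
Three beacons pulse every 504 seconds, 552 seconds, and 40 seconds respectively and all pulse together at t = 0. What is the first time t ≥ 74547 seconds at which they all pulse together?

115920 seconds

Joint pulses occur at multiples of LCM(504, 552, 40).
504 = 2^3 × 3^2 × 7
552 = 2^3 × 3 × 23
40 = 2^3 × 5
LCM(504, 552, 40) = 2^3 × 3^2 × 5 × 7 × 23 = 57960.
Smallest multiple of 57960 that is ≥ 74547: ⌈74547/57960⌉ × 57960 = 2 × 57960 = 115920.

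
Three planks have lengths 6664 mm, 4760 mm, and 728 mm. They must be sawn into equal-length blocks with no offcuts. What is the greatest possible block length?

The block length must divide every plank, so the greatest is gcd(6664, 4760, 728).
6664 = 2^3 × 7^2 × 17
4760 = 2^3 × 5 × 7 × 17
728 = 2^3 × 7 × 13
gcd(6664, 4760, 728) = 2^3 × 7 = 56.

56 mm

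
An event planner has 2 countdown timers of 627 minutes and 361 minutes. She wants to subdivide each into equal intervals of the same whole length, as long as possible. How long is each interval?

19 minutes

The interval must divide each timer length; the longest such is the gcd.
627 = 3 × 11 × 19
361 = 19^2
gcd(627, 361) = 19.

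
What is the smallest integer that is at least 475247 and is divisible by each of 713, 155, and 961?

552575

The integer must be a common multiple of 713, 155, and 961, so a multiple of their LCM.
713 = 23 × 31
155 = 5 × 31
961 = 31^2
LCM(713, 155, 961) = 5 × 23 × 31^2 = 110515.
Smallest multiple of 110515 that is ≥ 475247: ⌈475247/110515⌉ × 110515 = 5 × 110515 = 552575.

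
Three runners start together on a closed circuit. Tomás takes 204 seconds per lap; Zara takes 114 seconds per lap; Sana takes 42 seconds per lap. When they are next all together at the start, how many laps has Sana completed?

They are all back at their starting positions together after one LCM of the periods.
204 = 2^2 × 3 × 17
114 = 2 × 3 × 19
42 = 2 × 3 × 7
LCM(204, 114, 42) = 2^2 × 3 × 7 × 17 × 19 = 27132.
Laps for period 42: 27132 / 42 = 646.

646 laps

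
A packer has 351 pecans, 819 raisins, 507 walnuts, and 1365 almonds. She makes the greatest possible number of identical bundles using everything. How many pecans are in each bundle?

Number of bundles = gcd(351, 819, 507, 1365).
351 = 3^3 × 13
819 = 3^2 × 7 × 13
507 = 3 × 13^2
1365 = 3 × 5 × 7 × 13
gcd(351, 819, 507, 1365) = 3 × 13 = 39.
pecans per bundle = 351 / 39 = 9.

9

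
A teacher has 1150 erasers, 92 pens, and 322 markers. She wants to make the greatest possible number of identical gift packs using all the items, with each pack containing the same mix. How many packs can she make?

The pack count must divide each quantity, so the greatest is gcd(1150, 92, 322).
1150 = 2 × 5^2 × 23
92 = 2^2 × 23
322 = 2 × 7 × 23
gcd(1150, 92, 322) = 2 × 23 = 46.

46 packs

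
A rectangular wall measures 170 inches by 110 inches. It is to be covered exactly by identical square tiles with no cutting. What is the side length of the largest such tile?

The tile side must divide both 170 and 110, so the largest is their gcd.
170 = 2 × 5 × 17
110 = 2 × 5 × 11
gcd(170, 110) = 2 × 5 = 10.

10 inches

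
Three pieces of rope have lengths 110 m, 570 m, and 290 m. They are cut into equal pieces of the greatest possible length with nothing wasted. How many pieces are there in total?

Piece length = gcd(110, 570, 290).
110 = 2 × 5 × 11
570 = 2 × 3 × 5 × 19
290 = 2 × 5 × 29
gcd(110, 570, 290) = 2 × 5 = 10.
Total pieces = 110/10 + 570/10 + 290/10 = 11 + 57 + 29 = 97.

97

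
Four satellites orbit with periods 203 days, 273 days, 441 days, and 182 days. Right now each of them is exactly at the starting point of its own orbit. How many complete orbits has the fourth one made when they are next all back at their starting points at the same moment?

1827 orbits

They are all back at their starting positions together after one LCM of the periods.
203 = 7 × 29
273 = 3 × 7 × 13
441 = 3^2 × 7^2
182 = 2 × 7 × 13
LCM(203, 273, 441, 182) = 2 × 3^2 × 7^2 × 13 × 29 = 332514.
Orbits for period 182: 332514 / 182 = 1827.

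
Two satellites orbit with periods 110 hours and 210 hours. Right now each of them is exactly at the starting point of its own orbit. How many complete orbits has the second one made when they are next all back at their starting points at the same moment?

All finish a whole number of cycles simultaneously at t = LCM of the periods.
110 = 2 × 5 × 11
210 = 2 × 3 × 5 × 7
LCM(110, 210) = 2 × 3 × 5 × 7 × 11 = 2310.
Orbits for period 210: 2310 / 210 = 11.

11 orbits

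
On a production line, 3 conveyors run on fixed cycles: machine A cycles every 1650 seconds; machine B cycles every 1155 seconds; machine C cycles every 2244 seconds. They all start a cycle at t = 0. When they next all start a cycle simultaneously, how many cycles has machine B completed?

340 cycles

All finish a whole number of cycles simultaneously at t = LCM of the periods.
1650 = 2 × 3 × 5^2 × 11
1155 = 3 × 5 × 7 × 11
2244 = 2^2 × 3 × 11 × 17
LCM(1650, 1155, 2244) = 2^2 × 3 × 5^2 × 7 × 11 × 17 = 392700.
Cycles for period 1155: 392700 / 1155 = 340.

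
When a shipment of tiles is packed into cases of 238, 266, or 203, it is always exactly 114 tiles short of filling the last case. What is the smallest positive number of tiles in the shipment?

Being 114 short of a full case of size k means N ≡ −114 (mod k), i.e. N + 114 is a multiple of each size.
238 = 2 × 7 × 17
266 = 2 × 7 × 19
203 = 7 × 29
LCM(238, 266, 203) = 2 × 7 × 17 × 19 × 29 = 131138.
Smallest positive N is 131138 − 114 = 131024.

131024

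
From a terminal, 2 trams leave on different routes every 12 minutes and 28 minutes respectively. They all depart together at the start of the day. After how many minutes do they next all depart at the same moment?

84 minutes

We need the least common multiple of the intervals.
12 = 2^2 × 3
28 = 2^2 × 7
LCM(12, 28) = 2^2 × 3 × 7 = 84.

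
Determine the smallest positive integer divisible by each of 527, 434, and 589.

527 = 17 × 31
434 = 2 × 7 × 31
589 = 19 × 31
LCM(527, 434, 589) = 2 × 7 × 17 × 19 × 31 = 140182.

140182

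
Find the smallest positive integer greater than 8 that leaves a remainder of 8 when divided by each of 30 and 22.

338

N − 8 must be a common multiple of 30 and 22.
30 = 2 × 3 × 5
22 = 2 × 11
LCM(30, 22) = 2 × 3 × 5 × 11 = 330.
Smallest N > 8 is LCM + 8 = 330 + 8 = 338.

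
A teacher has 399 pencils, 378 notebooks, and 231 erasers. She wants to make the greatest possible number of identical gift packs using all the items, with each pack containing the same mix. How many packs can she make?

The pack count must divide each quantity, so the greatest is gcd(399, 378, 231).
399 = 3 × 7 × 19
378 = 2 × 3^3 × 7
231 = 3 × 7 × 11
gcd(399, 378, 231) = 3 × 7 = 21.

21 packs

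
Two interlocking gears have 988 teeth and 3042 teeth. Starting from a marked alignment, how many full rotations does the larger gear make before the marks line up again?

38 rotations

They are all back at their starting positions together after one LCM of the periods.
988 = 2^2 × 13 × 19
3042 = 2 × 3^2 × 13^2
LCM(988, 3042) = 2^2 × 3^2 × 13^2 × 19 = 115596.
Rotations for period 3042: 115596 / 3042 = 38.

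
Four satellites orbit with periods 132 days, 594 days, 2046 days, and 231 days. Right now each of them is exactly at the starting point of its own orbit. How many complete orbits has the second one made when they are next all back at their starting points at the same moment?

434 orbits

All finish a whole number of cycles simultaneously at t = LCM of the periods.
132 = 2^2 × 3 × 11
594 = 2 × 3^3 × 11
2046 = 2 × 3 × 11 × 31
231 = 3 × 7 × 11
LCM(132, 594, 2046, 231) = 2^2 × 3^3 × 7 × 11 × 31 = 257796.
Orbits for period 594: 257796 / 594 = 434.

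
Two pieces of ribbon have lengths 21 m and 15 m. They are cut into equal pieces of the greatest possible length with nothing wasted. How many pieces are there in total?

Piece length = gcd(21, 15).
21 = 3 × 7
15 = 3 × 5
gcd(21, 15) = 3.
Total pieces = 21/3 + 15/3 = 7 + 5 = 12.

12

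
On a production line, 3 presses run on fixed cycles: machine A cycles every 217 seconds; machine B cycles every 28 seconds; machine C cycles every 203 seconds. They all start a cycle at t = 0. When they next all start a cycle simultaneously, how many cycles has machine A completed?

The first common completion time is the LCM of the periods.
217 = 7 × 31
28 = 2^2 × 7
203 = 7 × 29
LCM(217, 28, 203) = 2^2 × 7 × 29 × 31 = 25172.
Cycles for period 217: 25172 / 217 = 116.

116 cycles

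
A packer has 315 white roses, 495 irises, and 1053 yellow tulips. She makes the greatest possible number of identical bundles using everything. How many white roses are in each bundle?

Number of bundles = gcd(315, 495, 1053).
315 = 3^2 × 5 × 7
495 = 3^2 × 5 × 11
1053 = 3^4 × 13
gcd(315, 495, 1053) = 3^2 = 9.
white roses per bundle = 315 / 9 = 35.

35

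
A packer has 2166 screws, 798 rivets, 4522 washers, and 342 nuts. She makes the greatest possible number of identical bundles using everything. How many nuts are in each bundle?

Number of bundles = gcd(2166, 798, 4522, 342).
2166 = 2 × 3 × 19^2
798 = 2 × 3 × 7 × 19
4522 = 2 × 7 × 17 × 19
342 = 2 × 3^2 × 19
gcd(2166, 798, 4522, 342) = 2 × 19 = 38.
nuts per bundle = 342 / 38 = 9.

9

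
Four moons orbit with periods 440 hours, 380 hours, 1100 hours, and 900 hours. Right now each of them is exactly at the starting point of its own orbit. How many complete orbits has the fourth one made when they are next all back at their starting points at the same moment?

They are all back at their starting positions together after one LCM of the periods.
440 = 2^3 × 5 × 11
380 = 2^2 × 5 × 19
1100 = 2^2 × 5^2 × 11
900 = 2^2 × 3^2 × 5^2
LCM(440, 380, 1100, 900) = 2^3 × 3^2 × 5^2 × 11 × 19 = 376200.
Orbits for period 900: 376200 / 900 = 418.

418 orbits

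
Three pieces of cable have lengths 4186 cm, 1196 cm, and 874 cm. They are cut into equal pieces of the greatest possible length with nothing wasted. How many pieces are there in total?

136

Piece length = gcd(4186, 1196, 874).
4186 = 2 × 7 × 13 × 23
1196 = 2^2 × 13 × 23
874 = 2 × 19 × 23
gcd(4186, 1196, 874) = 2 × 23 = 46.
Total pieces = 4186/46 + 1196/46 + 874/46 = 91 + 26 + 19 = 136.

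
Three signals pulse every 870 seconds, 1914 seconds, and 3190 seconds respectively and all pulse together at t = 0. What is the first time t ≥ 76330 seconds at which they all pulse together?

76560 seconds

Joint pulses occur at multiples of LCM(870, 1914, 3190).
870 = 2 × 3 × 5 × 29
1914 = 2 × 3 × 11 × 29
3190 = 2 × 5 × 11 × 29
LCM(870, 1914, 3190) = 2 × 3 × 5 × 11 × 29 = 9570.
Smallest multiple of 9570 that is ≥ 76330: ⌈76330/9570⌉ × 9570 = 8 × 9570 = 76560.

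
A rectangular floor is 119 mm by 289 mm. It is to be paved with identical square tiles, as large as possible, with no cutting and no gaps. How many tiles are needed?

Tile side = gcd(119, 289).
119 = 7 × 17
289 = 17^2
gcd(119, 289) = 17.
Tiles: (119/17) × (289/17) = 7 × 17 = 119.

119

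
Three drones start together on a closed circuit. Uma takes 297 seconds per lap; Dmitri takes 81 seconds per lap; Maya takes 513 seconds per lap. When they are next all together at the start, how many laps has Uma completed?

57 laps

All finish a whole number of cycles simultaneously at t = LCM of the periods.
297 = 3^3 × 11
81 = 3^4
513 = 3^3 × 19
LCM(297, 81, 513) = 3^4 × 11 × 19 = 16929.
Laps for period 297: 16929 / 297 = 57.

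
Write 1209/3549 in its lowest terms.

31/91

1209 = 3 × 13 × 31
3549 = 3 × 7 × 13^2
gcd(1209, 3549) = 3 × 13 = 39.
Divide numerator and denominator by 39: 1209/3549 = 31/91.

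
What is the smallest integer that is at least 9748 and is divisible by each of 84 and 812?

12180

The integer must be a common multiple of 84 and 812, so a multiple of their LCM.
84 = 2^2 × 3 × 7
812 = 2^2 × 7 × 29
LCM(84, 812) = 2^2 × 3 × 7 × 29 = 2436.
Smallest multiple of 2436 that is ≥ 9748: ⌈9748/2436⌉ × 2436 = 5 × 2436 = 12180.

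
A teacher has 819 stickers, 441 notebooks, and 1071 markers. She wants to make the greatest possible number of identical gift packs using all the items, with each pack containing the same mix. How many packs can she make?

The pack count must divide each quantity, so the greatest is gcd(819, 441, 1071).
819 = 3^2 × 7 × 13
441 = 3^2 × 7^2
1071 = 3^2 × 7 × 17
gcd(819, 441, 1071) = 3^2 × 7 = 63.

63 packs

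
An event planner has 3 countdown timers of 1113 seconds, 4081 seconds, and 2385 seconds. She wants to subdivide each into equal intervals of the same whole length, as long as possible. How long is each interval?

The interval must divide each timer length; the longest such is the gcd.
1113 = 3 × 7 × 53
4081 = 7 × 11 × 53
2385 = 3^2 × 5 × 53
gcd(1113, 4081, 2385) = 53.

53 seconds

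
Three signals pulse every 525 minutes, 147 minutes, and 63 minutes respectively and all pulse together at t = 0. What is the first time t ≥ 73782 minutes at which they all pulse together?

77175 minutes

Joint pulses occur at multiples of LCM(525, 147, 63).
525 = 3 × 5^2 × 7
147 = 3 × 7^2
63 = 3^2 × 7
LCM(525, 147, 63) = 3^2 × 5^2 × 7^2 = 11025.
Smallest multiple of 11025 that is ≥ 73782: ⌈73782/11025⌉ × 11025 = 7 × 11025 = 77175.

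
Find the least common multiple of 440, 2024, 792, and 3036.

440 = 2^3 × 5 × 11
2024 = 2^3 × 11 × 23
792 = 2^3 × 3^2 × 11
3036 = 2^2 × 3 × 11 × 23
LCM(440, 2024, 792, 3036) = 2^3 × 3^2 × 5 × 11 × 23 = 91080.

91080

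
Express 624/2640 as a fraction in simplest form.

13/55

624 = 2^4 × 3 × 13
2640 = 2^4 × 3 × 5 × 11
gcd(624, 2640) = 2^4 × 3 = 48.
Divide numerator and denominator by 48: 624/2640 = 13/55.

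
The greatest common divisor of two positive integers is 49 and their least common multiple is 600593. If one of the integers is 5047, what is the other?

For two integers, gcd × lcm = product, so the other is (49 × 600593) / 5047 = 29429057 / 5047 = 5831.

5831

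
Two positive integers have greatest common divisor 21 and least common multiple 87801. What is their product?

1843821

For any two positive integers, gcd × lcm = product = 21 × 87801 = 1843821.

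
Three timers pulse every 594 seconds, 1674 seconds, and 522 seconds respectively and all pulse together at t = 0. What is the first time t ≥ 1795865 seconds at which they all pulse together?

Joint pulses occur at multiples of LCM(594, 1674, 522).
594 = 2 × 3^3 × 11
1674 = 2 × 3^3 × 31
522 = 2 × 3^2 × 29
LCM(594, 1674, 522) = 2 × 3^3 × 11 × 29 × 31 = 534006.
Smallest multiple of 534006 that is ≥ 1795865: ⌈1795865/534006⌉ × 534006 = 4 × 534006 = 2136024.

2136024 seconds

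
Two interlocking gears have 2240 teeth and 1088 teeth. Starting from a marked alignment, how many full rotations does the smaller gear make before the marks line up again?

35 rotations

All finish a whole number of cycles simultaneously at t = LCM of the periods.
2240 = 2^6 × 5 × 7
1088 = 2^6 × 17
LCM(2240, 1088) = 2^6 × 5 × 7 × 17 = 38080.
Rotations for period 1088: 38080 / 1088 = 35.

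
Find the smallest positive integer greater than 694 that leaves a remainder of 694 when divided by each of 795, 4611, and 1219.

N − 694 must be a common multiple of 795, 4611, and 1219.
795 = 3 × 5 × 53
4611 = 3 × 29 × 53
1219 = 23 × 53
LCM(795, 4611, 1219) = 3 × 5 × 23 × 29 × 53 = 530265.
Smallest N > 694 is LCM + 694 = 530265 + 694 = 530959.

530959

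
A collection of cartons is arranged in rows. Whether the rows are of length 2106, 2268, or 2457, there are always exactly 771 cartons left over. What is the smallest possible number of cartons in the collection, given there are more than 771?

30255

N − 771 must be a common multiple of 2106, 2268, and 2457.
2106 = 2 × 3^4 × 13
2268 = 2^2 × 3^4 × 7
2457 = 3^3 × 7 × 13
LCM(2106, 2268, 2457) = 2^2 × 3^4 × 7 × 13 = 29484.
Smallest N > 771 is LCM + 771 = 29484 + 771 = 30255.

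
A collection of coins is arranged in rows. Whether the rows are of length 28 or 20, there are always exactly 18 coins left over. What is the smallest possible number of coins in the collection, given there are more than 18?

N − 18 must be a common multiple of 28 and 20.
28 = 2^2 × 7
20 = 2^2 × 5
LCM(28, 20) = 2^2 × 5 × 7 = 140.
Smallest N > 18 is LCM + 18 = 140 + 18 = 158.

158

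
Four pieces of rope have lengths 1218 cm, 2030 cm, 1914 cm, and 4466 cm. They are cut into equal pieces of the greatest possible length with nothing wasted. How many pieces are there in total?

166

Piece length = gcd(1218, 2030, 1914, 4466).
1218 = 2 × 3 × 7 × 29
2030 = 2 × 5 × 7 × 29
1914 = 2 × 3 × 11 × 29
4466 = 2 × 7 × 11 × 29
gcd(1218, 2030, 1914, 4466) = 2 × 29 = 58.
Total pieces = 1218/58 + 2030/58 + 1914/58 + 4466/58 = 21 + 35 + 33 + 77 = 166.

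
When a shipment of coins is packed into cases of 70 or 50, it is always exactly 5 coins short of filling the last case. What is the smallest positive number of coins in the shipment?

Being 5 short of a full case of size k means N ≡ −5 (mod k), i.e. N + 5 is a multiple of each size.
70 = 2 × 5 × 7
50 = 2 × 5^2
LCM(70, 50) = 2 × 5^2 × 7 = 350.
Smallest positive N is 350 − 5 = 345.

345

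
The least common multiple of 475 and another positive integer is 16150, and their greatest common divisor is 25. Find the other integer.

gcd × lcm = product of the two integers, so the other integer is (25 × 16150) / 475 = 850.

850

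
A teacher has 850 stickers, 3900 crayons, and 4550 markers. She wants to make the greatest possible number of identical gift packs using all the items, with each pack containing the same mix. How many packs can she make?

50 packs

The pack count must divide each quantity, so the greatest is gcd(850, 3900, 4550).
850 = 2 × 5^2 × 17
3900 = 2^2 × 3 × 5^2 × 13
4550 = 2 × 5^2 × 7 × 13
gcd(850, 3900, 4550) = 2 × 5^2 = 50.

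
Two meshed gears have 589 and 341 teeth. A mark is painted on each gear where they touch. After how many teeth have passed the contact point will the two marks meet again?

6479 teeth

We need the least common multiple of the intervals.
589 = 19 × 31
341 = 11 × 31
LCM(589, 341) = 11 × 19 × 31 = 6479.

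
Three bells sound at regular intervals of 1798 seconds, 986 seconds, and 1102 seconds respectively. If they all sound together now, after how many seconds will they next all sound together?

We need the least common multiple of the intervals.
1798 = 2 × 29 × 31
986 = 2 × 17 × 29
1102 = 2 × 19 × 29
LCM(1798, 986, 1102) = 2 × 17 × 19 × 29 × 31 = 580754.

580754 seconds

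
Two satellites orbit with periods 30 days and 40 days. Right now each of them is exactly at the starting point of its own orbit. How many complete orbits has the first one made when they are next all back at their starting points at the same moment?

4 orbits

All finish a whole number of cycles simultaneously at t = LCM of the periods.
30 = 2 × 3 × 5
40 = 2^3 × 5
LCM(30, 40) = 2^3 × 3 × 5 = 120.
Orbits for period 30: 120 / 30 = 4.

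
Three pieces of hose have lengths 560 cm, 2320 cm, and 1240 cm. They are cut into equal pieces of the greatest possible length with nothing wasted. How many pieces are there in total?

Piece length = gcd(560, 2320, 1240).
560 = 2^4 × 5 × 7
2320 = 2^4 × 5 × 29
1240 = 2^3 × 5 × 31
gcd(560, 2320, 1240) = 2^3 × 5 = 40.
Total pieces = 560/40 + 2320/40 + 1240/40 = 14 + 58 + 31 = 103.

103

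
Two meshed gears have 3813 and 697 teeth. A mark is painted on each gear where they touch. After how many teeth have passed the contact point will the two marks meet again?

They coincide at every common multiple of the periods; the first is the LCM.
3813 = 3 × 31 × 41
697 = 17 × 41
LCM(3813, 697) = 3 × 17 × 31 × 41 = 64821.

64821 teeth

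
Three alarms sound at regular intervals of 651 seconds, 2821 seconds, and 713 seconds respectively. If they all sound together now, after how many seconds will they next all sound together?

194649 seconds

The first simultaneous occurrence is after LCM of the individual periods.
651 = 3 × 7 × 31
2821 = 7 × 13 × 31
713 = 23 × 31
LCM(651, 2821, 713) = 3 × 7 × 13 × 23 × 31 = 194649.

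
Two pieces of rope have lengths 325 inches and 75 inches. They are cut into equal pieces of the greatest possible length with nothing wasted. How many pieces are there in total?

Piece length = gcd(325, 75).
325 = 5^2 × 13
75 = 3 × 5^2
gcd(325, 75) = 5^2 = 25.
Total pieces = 325/25 + 75/25 = 13 + 3 = 16.

16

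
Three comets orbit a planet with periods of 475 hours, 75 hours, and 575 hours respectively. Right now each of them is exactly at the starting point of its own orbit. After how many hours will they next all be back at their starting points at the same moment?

32775 hours

We need the least common multiple of the intervals.
475 = 5^2 × 19
75 = 3 × 5^2
575 = 5^2 × 23
LCM(475, 75, 575) = 3 × 5^2 × 19 × 23 = 32775.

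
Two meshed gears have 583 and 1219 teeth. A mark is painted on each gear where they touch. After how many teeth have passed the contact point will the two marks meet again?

13409 teeth

The first simultaneous occurrence is after LCM of the individual periods.
583 = 11 × 53
1219 = 23 × 53
LCM(583, 1219) = 11 × 23 × 53 = 13409.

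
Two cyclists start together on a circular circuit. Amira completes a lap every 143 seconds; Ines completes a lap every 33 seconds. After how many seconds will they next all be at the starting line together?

The first simultaneous occurrence is after LCM of the individual periods.
143 = 11 × 13
33 = 3 × 11
LCM(143, 33) = 3 × 11 × 13 = 429.

429 seconds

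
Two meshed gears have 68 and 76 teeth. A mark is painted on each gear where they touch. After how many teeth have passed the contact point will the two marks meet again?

The first simultaneous occurrence is after LCM of the individual periods.
68 = 2^2 × 17
76 = 2^2 × 19
LCM(68, 76) = 2^2 × 17 × 19 = 1292.

1292 teeth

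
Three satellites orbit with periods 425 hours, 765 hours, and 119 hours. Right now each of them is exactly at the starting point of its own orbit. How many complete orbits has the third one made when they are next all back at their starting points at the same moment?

225 orbits

The first common completion time is the LCM of the periods.
425 = 5^2 × 17
765 = 3^2 × 5 × 17
119 = 7 × 17
LCM(425, 765, 119) = 3^2 × 5^2 × 7 × 17 = 26775.
Orbits for period 119: 26775 / 119 = 225.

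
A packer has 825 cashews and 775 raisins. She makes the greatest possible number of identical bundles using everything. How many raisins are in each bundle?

31

Number of bundles = gcd(825, 775).
825 = 3 × 5^2 × 11
775 = 5^2 × 31
gcd(825, 775) = 5^2 = 25.
raisins per bundle = 775 / 25 = 31.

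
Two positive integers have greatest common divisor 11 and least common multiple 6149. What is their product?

67639

For any two positive integers, gcd × lcm = product = 11 × 6149 = 67639.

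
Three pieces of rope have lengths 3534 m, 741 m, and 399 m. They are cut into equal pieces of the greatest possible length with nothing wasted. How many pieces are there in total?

82

Piece length = gcd(3534, 741, 399).
3534 = 2 × 3 × 19 × 31
741 = 3 × 13 × 19
399 = 3 × 7 × 19
gcd(3534, 741, 399) = 3 × 19 = 57.
Total pieces = 3534/57 + 741/57 + 399/57 = 62 + 13 + 7 = 82.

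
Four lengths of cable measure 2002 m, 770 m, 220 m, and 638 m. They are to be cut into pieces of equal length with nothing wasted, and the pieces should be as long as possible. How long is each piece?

22 m

Each piece length must divide every original length, so the longest possible is gcd(2002, 770, 220, 638).
2002 = 2 × 7 × 11 × 13
770 = 2 × 5 × 7 × 11
220 = 2^2 × 5 × 11
638 = 2 × 11 × 29
gcd(2002, 770, 220, 638) = 2 × 11 = 22.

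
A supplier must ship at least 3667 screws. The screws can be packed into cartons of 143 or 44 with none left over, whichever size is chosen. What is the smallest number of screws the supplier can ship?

4004

The number of screws must be a common multiple of 143 and 44, so a multiple of their LCM.
143 = 11 × 13
44 = 2^2 × 11
LCM(143, 44) = 2^2 × 11 × 13 = 572.
Smallest multiple of 572 that is ≥ 3667: ⌈3667/572⌉ × 572 = 7 × 572 = 4004.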